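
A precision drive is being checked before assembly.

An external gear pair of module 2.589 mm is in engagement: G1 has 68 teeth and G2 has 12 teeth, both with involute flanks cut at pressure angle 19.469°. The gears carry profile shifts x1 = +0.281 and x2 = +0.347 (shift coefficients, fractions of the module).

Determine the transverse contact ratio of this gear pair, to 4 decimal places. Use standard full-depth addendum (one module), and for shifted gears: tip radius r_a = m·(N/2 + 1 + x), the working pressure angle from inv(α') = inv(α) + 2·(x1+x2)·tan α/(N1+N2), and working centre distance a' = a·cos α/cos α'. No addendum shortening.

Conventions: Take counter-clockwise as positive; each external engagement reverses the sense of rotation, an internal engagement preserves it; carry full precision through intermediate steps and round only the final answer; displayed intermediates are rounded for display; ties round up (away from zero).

topology: single-mesh involute geometry — m = 2.589, 68T/12T pair
base radii: r_b1 = 82.992846, r_b2 = 14.645796
tip radii: r_a1 = 91.342509, r_a2 = 19.021383
inv(α') = inv(19.469°) + 2·(+0.281+0.347)·tan α/(68+12) = 0.01926174  ⇒  α' = 21.71802°
a' = a·cos α / cos α' = 103.5600·cos 19.469°/cos 21.71802° = 105.098963
action lengths: √(r_a1²−r_b1²) = 38.152870, √(r_a2²−r_b2²) = 12.137284
base pitch p_b = π·m·cos α = 7.668521
CR = (38.152870 + 12.137284 − 105.098963·sin 21.71802°)/7.668521 = 1.486524
contact ratio ≈ 1.4865

1.4865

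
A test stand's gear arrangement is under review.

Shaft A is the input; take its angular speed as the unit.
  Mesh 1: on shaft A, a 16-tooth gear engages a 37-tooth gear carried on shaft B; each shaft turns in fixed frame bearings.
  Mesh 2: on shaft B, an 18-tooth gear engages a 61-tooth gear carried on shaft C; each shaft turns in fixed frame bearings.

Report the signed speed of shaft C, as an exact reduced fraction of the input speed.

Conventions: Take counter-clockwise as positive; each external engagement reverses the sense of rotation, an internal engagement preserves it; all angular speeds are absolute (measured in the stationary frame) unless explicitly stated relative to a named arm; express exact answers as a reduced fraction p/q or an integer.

288/2257

2-mesh fixed-axis compound train (all bearings frame-fixed)
mesh 1 [16T→37T]: |ω|/ω_in = 1×16/37 = 16/37, sense flips to −
mesh 2 [18T→61T]: |ω|/ω_in = (16/37)×18/61 = 288/2257, sense flips to +
signed output speed (× input speed) = 288/2257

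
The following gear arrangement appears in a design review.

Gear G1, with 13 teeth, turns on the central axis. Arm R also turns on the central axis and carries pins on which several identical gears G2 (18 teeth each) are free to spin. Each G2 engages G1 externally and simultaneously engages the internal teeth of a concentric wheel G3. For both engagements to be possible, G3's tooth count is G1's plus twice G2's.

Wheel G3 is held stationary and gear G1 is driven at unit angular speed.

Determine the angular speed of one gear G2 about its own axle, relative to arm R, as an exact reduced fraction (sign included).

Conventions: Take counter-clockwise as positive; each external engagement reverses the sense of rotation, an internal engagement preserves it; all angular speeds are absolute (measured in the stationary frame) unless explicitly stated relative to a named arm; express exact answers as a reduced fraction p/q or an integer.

topology: planetary set — G1 13T / G2 18T / G3 49T, arm = carrier (Willis)
ring teeth: 13 + 2·18 = 49
13(ω_sun−ω_arm) = −49(ω_ring−ω_arm),  ω_ring = 0, ω_sun = 1
13(1−ω_arm) = −49(0−ω_arm)  ⇒  62·ω_arm = 13  ⇒  ω_arm = 13/62
sun–planet mesh: 13·(1−13/62) = −18·(ω_p−ω_arm)  ⇒  ω_p−ω_arm = -637/1116
exact speed ratio = -637/1116

-637/1116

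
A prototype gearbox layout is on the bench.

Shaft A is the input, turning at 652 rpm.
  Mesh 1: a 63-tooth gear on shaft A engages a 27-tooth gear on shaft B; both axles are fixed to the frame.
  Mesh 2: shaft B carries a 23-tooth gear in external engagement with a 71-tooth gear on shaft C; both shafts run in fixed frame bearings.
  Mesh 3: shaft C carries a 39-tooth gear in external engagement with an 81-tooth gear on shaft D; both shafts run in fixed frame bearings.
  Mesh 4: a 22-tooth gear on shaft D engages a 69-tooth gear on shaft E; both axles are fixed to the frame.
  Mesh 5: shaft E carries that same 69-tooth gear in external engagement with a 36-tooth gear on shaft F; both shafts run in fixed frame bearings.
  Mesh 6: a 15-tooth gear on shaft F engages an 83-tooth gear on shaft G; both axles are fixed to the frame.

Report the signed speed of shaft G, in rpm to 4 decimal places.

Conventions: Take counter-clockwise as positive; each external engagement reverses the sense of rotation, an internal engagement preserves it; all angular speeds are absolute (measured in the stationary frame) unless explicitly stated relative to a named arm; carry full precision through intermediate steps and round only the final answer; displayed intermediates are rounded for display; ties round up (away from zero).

topology: fixed-axis compound train — 6 meshes, A→G
mesh 1 [63T→27T]: ω = 652.0000×63/27 = 1521.3333 rpm, sense flips to −
mesh 2 [23T→71T]: ω = 1521.3333×23/71 = 492.8263 rpm, sense flips to +
mesh 3 [39T→81T]: ω = 492.8263×39/81 = 237.2867 rpm, sense flips to −
mesh 4 [22T→69T]: ω = 237.2867×22/69 = 75.6566 rpm, sense flips to +
mesh 5 [69T→36T]: ω = 75.6566×69/36 = 145.0086 rpm, sense flips to −
mesh 6 [15T→83T]: ω = 145.0086×15/83 = 26.2064 rpm, sense flips to +
signed output speed = +26.2064 rpm

+26.2064 rpm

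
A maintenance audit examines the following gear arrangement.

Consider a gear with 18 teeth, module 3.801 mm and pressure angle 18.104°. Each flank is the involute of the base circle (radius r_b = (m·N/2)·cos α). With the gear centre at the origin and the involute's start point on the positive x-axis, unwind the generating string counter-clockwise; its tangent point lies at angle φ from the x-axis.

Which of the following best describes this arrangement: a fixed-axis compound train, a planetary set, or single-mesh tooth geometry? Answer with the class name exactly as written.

single-mesh involute tooth geometry (18T wheel at module 3.801)
classification: single-mesh tooth geometry

single-mesh tooth geometry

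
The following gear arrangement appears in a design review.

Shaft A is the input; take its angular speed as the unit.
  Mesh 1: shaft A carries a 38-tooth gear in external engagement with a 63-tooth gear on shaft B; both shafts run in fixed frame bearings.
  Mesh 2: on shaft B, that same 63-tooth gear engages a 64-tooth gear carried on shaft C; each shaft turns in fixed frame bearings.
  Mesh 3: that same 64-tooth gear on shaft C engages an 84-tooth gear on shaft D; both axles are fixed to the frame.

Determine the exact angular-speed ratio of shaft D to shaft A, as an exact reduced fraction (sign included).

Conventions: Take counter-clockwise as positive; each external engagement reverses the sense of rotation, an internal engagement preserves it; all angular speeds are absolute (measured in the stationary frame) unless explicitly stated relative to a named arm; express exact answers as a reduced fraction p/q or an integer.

class = fixed-axis compound train [3 meshes; 3 ratios multiply, 3 sense flips]
mesh 1 [38T→63T]: running ratio 38/63, sense −
mesh 2 [63T→64T]: running ratio 19/32, sense +
mesh 3 [64T→84T]: running ratio 19/42, sense −
ω_out/ω_in = -19/42

-19/42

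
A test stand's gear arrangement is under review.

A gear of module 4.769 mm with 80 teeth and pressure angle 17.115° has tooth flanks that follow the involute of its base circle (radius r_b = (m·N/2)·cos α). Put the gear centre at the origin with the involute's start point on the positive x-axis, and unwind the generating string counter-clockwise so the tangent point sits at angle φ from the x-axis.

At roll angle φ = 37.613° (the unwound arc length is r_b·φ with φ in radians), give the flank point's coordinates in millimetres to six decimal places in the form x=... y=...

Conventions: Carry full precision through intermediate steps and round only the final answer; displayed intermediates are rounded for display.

topology: single-mesh involute geometry — m = 4.769, N = 80
pitch radius r_p = m·N/2 = 4.769·80/2 = 190.760000
base radius r_b = r_p·cos α = 190.760000·cos 17.115° = 182.312385
roll angle φ = 37.613° = 0.65647069 rad
x = r_b·(cos φ + φ·sin φ) = 217.464328
y = r_b·(sin φ − φ·cos φ) = 16.462968

x=217.464328 y=16.462968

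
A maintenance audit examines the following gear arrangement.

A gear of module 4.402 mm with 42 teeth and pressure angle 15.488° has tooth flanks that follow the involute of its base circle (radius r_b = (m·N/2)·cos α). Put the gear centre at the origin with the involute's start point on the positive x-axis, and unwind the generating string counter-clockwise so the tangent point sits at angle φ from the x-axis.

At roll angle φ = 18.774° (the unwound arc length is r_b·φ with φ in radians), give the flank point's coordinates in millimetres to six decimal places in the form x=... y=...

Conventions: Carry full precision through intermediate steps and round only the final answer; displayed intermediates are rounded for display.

recognized (one wheel, involute flank): single-mesh tooth geometry, m = 4.402, N = 42
pitch radius r_p = m·N/2 = 4.402·42/2 = 92.442000
base radius r_b = r_p·cos α = 92.442000·cos 15.488° = 89.085098
roll angle φ = 18.774° = 0.32766811 rad
x = r_b·(cos φ + φ·sin φ) = 93.739868
y = r_b·(sin φ − φ·cos φ) = 1.033514

x=93.739868 y=1.033514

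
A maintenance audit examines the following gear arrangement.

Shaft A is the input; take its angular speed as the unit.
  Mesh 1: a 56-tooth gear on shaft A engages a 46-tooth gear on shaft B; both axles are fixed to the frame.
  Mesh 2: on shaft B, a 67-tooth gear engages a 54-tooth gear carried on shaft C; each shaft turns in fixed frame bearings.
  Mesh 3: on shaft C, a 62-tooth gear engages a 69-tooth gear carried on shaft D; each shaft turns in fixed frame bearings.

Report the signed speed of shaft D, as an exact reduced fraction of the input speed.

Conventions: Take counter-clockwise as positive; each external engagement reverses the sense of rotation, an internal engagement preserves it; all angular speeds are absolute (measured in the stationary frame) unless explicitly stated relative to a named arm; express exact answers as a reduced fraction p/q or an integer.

-58156/42849

3-mesh fixed-axis compound train (all bearings frame-fixed)
mesh 1 [56T→46T]: |ω|/ω_in = 1×56/46 = 28/23, sense flips to −
mesh 2 [67T→54T]: |ω|/ω_in = (28/23)×67/54 = 938/621, sense flips to +
mesh 3 [62T→69T]: |ω|/ω_in = (938/621)×62/69 = 58156/42849, sense flips to −
signed output speed (× input speed) = -58156/42849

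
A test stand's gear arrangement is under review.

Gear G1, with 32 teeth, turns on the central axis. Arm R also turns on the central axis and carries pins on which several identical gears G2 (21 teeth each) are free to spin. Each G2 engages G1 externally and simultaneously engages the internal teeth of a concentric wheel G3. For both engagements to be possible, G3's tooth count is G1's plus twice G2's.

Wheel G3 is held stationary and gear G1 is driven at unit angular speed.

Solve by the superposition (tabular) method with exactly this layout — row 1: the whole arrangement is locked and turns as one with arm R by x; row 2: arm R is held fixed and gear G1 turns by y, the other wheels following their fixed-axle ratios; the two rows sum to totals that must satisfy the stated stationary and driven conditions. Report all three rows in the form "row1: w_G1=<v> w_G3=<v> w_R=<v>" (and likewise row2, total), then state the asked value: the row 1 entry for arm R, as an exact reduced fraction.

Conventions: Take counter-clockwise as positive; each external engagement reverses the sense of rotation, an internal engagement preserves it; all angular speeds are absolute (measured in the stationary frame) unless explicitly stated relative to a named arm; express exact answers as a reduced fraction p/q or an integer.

topology: planetary set — G1 32T / G2 21T / G3 74T, arm = carrier (Willis)
superposition row 1 [locked train]: every member turns x
row 2: sun turns y, ring = −(32/74)·y, arm 0
boundary: total ω_ring = x − (32/74)·y = 0 and total ω_sun = x + y = 1  ⇒  y = 37/53, x = 16/53
row 2 ring = −(32/74)·37/53 = -16/53
totals (row 1 + row 2): sun 16/53 + 37/53 = 1, ring 16/53 + (-16/53) = 0, arm 16/53 + 0 = 16/53
asked cell (row1, arm) = 16/53

row1: w_G1=16/53 w_G3=16/53 w_R=16/53
row2: w_G1=37/53 w_G3=-16/53 w_R=0
total: w_G1=1 w_G3=0 w_R=16/53
asked value: 16/53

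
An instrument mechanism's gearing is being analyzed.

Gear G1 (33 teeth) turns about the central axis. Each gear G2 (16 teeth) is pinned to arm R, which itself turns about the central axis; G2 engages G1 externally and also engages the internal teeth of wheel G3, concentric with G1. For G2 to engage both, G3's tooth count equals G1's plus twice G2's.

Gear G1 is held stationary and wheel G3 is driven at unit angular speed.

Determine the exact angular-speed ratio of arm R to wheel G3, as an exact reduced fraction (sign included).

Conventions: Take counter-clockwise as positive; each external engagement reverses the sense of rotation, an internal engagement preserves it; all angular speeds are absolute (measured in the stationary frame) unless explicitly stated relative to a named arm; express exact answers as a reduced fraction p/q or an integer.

65/98

recognized (axles ride arm R): planetary set, 33/16/65 teeth
ring teeth: 33 + 2·16 = 65
33(ω_sun−ω_arm) = −65(ω_ring−ω_arm),  ω_sun = 0, ω_ring = 1
33(0−ω_arm) = −65(1−ω_arm)  ⇒  98·ω_arm = 65  ⇒  ω_arm = 65/98
ω_out/ω_in = 65/98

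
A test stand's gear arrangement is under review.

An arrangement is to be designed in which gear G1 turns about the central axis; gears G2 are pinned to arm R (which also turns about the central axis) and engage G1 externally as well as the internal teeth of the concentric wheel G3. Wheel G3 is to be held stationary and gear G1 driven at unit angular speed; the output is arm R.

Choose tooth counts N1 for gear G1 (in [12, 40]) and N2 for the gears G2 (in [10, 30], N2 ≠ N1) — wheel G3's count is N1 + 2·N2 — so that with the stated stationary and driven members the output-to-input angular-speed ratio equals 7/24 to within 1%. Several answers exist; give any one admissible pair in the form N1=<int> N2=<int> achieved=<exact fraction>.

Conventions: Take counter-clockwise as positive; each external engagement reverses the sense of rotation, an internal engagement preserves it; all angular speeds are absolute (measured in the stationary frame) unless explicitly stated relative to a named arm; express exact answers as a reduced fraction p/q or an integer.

class = planetary set [ratio 7/24 wanted; Willis about the carrier]
Willis with ω_ring = 0: ω_arm/ω_sun = N1/(N1+N3); set equal to 7/24  ⇒  N3/N1 = 1/(7/24) − 1 = 17/7
N3 = N1 + 2·N2  ⇒  N2/N1 = (N3/N1 − 1)/2 = (17/7 − 1)/2 = 5/7
smallest multiple with N1 ≥ 12 and N2 ≥ 10: k = 2  ⇒  N1 = 2·7 = 14, N2 = 2·5 = 10 (N1 ≤ 40, N2 ≤ 30, N2 ≠ N1 ✓), N3 = 14 + 2·10 = 34
check: N1/(N1+N3) with N1 = 14, N3 = 34 gives 7/24; |achieved − target| = 0 ≤ 7/2400 ✓

N1=14 N2=10 achieved=7/24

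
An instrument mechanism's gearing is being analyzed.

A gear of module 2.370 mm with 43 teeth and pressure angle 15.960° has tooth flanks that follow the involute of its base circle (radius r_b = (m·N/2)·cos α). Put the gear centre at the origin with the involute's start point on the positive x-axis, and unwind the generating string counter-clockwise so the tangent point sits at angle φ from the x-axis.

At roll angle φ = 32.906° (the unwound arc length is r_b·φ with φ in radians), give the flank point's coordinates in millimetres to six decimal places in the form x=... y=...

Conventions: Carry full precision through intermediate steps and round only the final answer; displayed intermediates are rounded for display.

x=56.416351 y=2.992667

recognized (one wheel, involute flank): single-mesh tooth geometry, m = 2.370, N = 43
pitch radius r_p = m·N/2 = 2.370·43/2 = 50.955000
base radius r_b = r_p·cos α = 50.955000·cos 15.960° = 48.990883
roll angle φ = 32.906° = 0.57431804 rad
x = r_b·(cos φ + φ·sin φ) = 56.416351
y = r_b·(sin φ − φ·cos φ) = 2.992667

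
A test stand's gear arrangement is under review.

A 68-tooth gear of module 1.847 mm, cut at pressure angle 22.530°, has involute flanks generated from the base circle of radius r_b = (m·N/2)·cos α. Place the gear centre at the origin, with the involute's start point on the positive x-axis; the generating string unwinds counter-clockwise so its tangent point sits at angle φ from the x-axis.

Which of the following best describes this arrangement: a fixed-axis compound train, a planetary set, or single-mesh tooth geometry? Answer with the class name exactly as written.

class = single-mesh tooth geometry [base-circle involute, m = 1.847, 68T]
classification: single-mesh tooth geometry

single-mesh tooth geometry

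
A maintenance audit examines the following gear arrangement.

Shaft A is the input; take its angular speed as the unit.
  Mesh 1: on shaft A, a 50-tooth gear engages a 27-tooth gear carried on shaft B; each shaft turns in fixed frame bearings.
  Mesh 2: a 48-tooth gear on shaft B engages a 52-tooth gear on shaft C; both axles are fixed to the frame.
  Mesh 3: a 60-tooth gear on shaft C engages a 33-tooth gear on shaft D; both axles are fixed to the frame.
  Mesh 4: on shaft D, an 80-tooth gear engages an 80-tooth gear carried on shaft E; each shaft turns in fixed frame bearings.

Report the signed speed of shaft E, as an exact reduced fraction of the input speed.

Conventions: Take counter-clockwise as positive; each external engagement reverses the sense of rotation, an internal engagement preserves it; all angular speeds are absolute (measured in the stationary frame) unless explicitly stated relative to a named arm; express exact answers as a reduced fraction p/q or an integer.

4-mesh fixed-axis compound train (all bearings frame-fixed)
mesh 1 [50T→27T]: |ω|/ω_in = 1×50/27 = 50/27, sense flips to −
mesh 2 [48T→52T]: |ω|/ω_in = (50/27)×48/52 = 200/117, sense flips to +
mesh 3 [60T→33T]: |ω|/ω_in = (200/117)×60/33 = 4000/1287, sense flips to −
mesh 4 [80T→80T]: |ω|/ω_in = (4000/1287)×80/80 = 4000/1287, sense flips to +
signed output speed (× input speed) = 4000/1287

4000/1287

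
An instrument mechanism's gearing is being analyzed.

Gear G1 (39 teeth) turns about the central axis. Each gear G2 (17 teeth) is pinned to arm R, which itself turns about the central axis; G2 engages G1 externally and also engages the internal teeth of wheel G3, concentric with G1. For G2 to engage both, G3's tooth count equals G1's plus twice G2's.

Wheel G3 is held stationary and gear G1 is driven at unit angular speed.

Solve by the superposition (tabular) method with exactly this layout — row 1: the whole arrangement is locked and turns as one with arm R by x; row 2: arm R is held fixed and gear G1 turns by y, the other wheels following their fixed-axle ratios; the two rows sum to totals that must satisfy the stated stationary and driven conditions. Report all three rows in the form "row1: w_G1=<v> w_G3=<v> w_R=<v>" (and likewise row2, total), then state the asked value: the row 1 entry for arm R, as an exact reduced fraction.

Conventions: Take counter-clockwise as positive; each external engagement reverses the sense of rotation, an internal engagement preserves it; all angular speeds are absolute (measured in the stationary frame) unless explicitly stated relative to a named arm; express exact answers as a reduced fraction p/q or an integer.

row1: w_G1=39/112 w_G3=39/112 w_R=39/112
row2: w_G1=73/112 w_G3=-39/112 w_R=0
total: w_G1=1 w_G3=0 w_R=39/112
asked value: 39/112

planetary set (39T centre, 17T on arm, 73T internal) — Willis relation
row 1 (train locked, turned with arm): all members turn x
row 2: sun turns y, ring = −(39/73)·y, arm 0
boundary: total ω_ring = x − (39/73)·y = 0 and total ω_sun = x + y = 1  ⇒  y = 73/112, x = 39/112
row 2 ring = −(39/73)·73/112 = -39/112
totals (row 1 + row 2): sun 39/112 + 73/112 = 1, ring 39/112 + (-39/112) = 0, arm 39/112 + 0 = 39/112
asked cell (row1, arm) = 39/112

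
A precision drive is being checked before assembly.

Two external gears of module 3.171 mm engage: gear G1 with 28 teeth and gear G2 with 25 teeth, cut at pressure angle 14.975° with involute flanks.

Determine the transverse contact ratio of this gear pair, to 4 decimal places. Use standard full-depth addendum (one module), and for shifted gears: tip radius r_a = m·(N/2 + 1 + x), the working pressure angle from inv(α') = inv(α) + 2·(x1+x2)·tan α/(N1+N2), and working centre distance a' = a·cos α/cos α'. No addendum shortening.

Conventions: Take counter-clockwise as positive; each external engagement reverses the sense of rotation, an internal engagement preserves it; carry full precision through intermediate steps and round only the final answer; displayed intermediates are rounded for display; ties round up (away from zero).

class = single-mesh tooth geometry [involute pair 28T × 25T, m = 3.171]
base radii: r_b1 = 42.886321, r_b2 = 38.291358
tip radii: r_a1 = 47.565000, r_a2 = 42.808500
no profile shift: α' = α, a' = a
action lengths: √(r_a1²−r_b1²) = 20.571649, √(r_a2²−r_b2²) = 19.140000
base pitch p_b = π·m·cos α = 9.623668
CR = (20.571649 + 19.140000 − 84.031500·sin 14.97500°)/9.623668 = 1.870193
contact ratio ≈ 1.8702

1.8702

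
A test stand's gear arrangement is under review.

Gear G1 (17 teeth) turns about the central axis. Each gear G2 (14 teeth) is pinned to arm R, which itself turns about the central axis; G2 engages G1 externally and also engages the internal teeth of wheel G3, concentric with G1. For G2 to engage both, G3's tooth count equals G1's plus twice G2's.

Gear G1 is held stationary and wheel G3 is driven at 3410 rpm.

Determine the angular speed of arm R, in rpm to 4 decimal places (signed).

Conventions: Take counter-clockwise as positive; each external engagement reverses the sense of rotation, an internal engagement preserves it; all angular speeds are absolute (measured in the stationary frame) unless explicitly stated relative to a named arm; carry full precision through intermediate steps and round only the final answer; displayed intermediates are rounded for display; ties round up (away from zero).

recognized (axles ride arm R): planetary set, 17/14/45 teeth
normalise by the input: solve with ω_ring = 1, then scale by 3410 rpm
ring teeth: 17 + 2·14 = 45
17(ω_sun−ω_arm) = −45(ω_ring−ω_arm),  ω_sun = 0, ω_ring = 1
17(0−ω_arm) = −45(1−ω_arm)  ⇒  62·ω_arm = 45  ⇒  ω_arm = 45/62
scale: ω_arm = 45/62 × 3410 rpm = +2475.0000 rpm

+2475.0000 rpm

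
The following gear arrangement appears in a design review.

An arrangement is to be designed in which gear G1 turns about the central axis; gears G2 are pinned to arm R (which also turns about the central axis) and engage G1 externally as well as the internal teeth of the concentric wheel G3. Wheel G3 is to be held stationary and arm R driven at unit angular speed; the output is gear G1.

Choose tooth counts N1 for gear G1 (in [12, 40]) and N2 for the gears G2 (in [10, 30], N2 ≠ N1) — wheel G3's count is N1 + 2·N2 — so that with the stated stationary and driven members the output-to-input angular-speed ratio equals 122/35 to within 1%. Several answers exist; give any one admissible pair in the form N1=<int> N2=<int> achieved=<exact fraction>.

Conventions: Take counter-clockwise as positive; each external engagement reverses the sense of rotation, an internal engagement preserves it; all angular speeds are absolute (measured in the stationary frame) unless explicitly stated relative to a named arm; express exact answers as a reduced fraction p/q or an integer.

planetary set to be sized for 122/35 (Willis relation)
Willis with ω_ring = 0: ω_sun/ω_arm = (N1+N3)/N1; set equal to 122/35  ⇒  N3/N1 = 122/35 − 1 = 87/35
N3 = N1 + 2·N2  ⇒  N2/N1 = (N3/N1 − 1)/2 = (87/35 − 1)/2 = 26/35
smallest multiple with N1 ≥ 12 and N2 ≥ 10: k = 1  ⇒  N1 = 1·35 = 35, N2 = 1·26 = 26 (N1 ≤ 40, N2 ≤ 30, N2 ≠ N1 ✓), N3 = 35 + 2·26 = 87
check: (N1+N3)/N1 with N1 = 35, N3 = 87 gives 122/35; |achieved − target| = 0 ≤ 61/1750 ✓

N1=35 N2=26 achieved=122/35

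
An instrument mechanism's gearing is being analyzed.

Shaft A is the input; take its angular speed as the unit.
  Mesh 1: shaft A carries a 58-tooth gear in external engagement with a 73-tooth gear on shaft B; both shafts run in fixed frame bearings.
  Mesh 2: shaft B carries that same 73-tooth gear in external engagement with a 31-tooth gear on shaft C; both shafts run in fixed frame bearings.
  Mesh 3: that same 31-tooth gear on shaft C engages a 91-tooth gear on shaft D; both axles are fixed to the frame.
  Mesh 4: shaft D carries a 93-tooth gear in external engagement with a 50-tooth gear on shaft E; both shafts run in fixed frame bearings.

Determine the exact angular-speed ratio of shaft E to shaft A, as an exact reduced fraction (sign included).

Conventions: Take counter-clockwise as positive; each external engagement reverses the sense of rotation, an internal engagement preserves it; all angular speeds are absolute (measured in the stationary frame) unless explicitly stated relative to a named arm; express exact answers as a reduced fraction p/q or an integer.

class = fixed-axis compound train [4 meshes; 4 ratios multiply, 4 sense flips]
mesh 1 [58T→73T]: running ratio 58/73, sense −
mesh 2 [73T→31T]: running ratio 58/31, sense +
mesh 3 [31T→91T]: running ratio 58/91, sense −
mesh 4 [93T→50T]: running ratio 2697/2275, sense +
ω_out/ω_in = 2697/2275

2697/2275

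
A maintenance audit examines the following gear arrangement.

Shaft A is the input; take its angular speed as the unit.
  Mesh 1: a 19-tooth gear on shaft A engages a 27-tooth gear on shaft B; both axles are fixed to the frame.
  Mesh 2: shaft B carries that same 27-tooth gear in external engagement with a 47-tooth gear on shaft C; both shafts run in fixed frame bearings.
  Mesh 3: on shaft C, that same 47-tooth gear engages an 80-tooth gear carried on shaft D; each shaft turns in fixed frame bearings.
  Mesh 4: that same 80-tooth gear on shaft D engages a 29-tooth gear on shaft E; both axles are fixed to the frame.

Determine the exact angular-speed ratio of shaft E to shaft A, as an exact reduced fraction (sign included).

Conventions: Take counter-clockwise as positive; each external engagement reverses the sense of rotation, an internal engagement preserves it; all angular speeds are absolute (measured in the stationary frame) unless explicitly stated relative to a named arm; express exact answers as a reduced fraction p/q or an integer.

19/29

class = fixed-axis compound train [4 meshes; 4 ratios multiply, 4 sense flips]
mesh 1 [19T→27T]: running ratio 19/27, sense −
mesh 2 [27T→47T]: running ratio 19/47, sense +
mesh 3 [47T→80T]: running ratio 19/80, sense −
mesh 4 [80T→29T]: running ratio 19/29, sense +
ω_out/ω_in = 19/29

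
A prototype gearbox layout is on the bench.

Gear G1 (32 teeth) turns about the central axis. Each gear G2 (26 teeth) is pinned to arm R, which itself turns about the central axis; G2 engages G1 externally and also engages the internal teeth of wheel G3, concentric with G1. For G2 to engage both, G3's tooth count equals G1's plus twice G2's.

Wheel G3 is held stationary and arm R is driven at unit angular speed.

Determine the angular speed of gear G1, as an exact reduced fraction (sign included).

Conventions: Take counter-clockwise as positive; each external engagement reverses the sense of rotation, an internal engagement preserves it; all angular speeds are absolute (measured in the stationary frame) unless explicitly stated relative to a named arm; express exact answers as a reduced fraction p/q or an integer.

planetary set (32T centre, 26T on arm, 84T internal) — Willis relation
ring teeth: 32 + 2·26 = 84
32(ω_sun−ω_arm) = −84(ω_ring−ω_arm),  ω_ring = 0, ω_arm = 1
ω_sun = 1 − (84/32)(0−1) = 29/8
exact speed ratio = 29/8

29/8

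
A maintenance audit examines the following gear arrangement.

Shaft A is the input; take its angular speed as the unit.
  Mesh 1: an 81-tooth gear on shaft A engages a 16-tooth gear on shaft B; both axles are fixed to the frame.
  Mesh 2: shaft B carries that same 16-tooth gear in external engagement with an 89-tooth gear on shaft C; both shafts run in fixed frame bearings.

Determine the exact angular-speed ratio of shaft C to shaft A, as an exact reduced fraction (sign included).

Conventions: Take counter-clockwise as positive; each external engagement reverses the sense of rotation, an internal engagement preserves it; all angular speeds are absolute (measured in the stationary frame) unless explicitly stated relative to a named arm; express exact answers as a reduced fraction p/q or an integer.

81/89

class = fixed-axis compound train [2 meshes; 2 ratios multiply, 2 sense flips]
mesh 1 [81T→16T]: running ratio 81/16, sense −
mesh 2 [16T→89T]: running ratio 81/89, sense +
ω_out/ω_in = 81/89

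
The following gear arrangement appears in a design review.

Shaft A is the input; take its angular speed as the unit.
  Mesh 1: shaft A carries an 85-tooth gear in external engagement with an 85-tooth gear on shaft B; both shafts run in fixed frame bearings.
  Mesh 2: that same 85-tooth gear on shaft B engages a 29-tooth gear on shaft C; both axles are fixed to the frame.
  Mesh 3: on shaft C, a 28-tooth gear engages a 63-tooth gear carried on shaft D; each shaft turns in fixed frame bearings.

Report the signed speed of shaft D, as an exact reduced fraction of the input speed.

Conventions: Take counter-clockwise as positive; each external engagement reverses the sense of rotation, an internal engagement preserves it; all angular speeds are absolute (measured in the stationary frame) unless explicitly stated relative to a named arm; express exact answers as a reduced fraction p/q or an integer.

3-mesh fixed-axis compound train (all bearings frame-fixed)
mesh 1 [85T→85T]: |ω|/ω_in = 1×85/85 = 1, sense flips to −
mesh 2 [85T→29T]: |ω|/ω_in = 1×85/29 = 85/29, sense flips to +
mesh 3 [28T→63T]: |ω|/ω_in = (85/29)×28/63 = 340/261, sense flips to −
signed output speed (× input speed) = -340/261

-340/261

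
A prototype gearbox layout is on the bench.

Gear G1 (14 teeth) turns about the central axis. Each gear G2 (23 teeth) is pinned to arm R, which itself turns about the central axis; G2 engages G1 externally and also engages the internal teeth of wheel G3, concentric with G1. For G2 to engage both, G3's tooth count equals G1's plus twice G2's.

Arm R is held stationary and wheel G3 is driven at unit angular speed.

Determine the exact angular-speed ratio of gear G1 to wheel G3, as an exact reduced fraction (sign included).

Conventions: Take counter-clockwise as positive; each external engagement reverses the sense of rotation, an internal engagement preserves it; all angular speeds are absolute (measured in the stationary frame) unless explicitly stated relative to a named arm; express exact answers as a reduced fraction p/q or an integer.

topology: planetary set — G1 14T / G2 23T / G3 60T, arm = carrier (Willis)
ring teeth: 14 + 2·23 = 60
14(ω_sun−ω_arm) = −60(ω_ring−ω_arm),  ω_arm = 0, ω_ring = 1
ω_sun = 0 − (60/14)(1−0) = -30/7
ω_out/ω_in = -30/7

-30/7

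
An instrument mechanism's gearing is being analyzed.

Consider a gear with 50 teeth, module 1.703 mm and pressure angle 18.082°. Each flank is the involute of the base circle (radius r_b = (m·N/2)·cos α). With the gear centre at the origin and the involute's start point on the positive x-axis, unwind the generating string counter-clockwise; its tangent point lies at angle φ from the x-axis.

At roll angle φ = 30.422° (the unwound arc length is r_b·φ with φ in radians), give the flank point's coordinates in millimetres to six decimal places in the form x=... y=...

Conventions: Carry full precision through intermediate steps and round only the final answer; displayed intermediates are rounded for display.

x=45.781560 y=1.963085

topology: single-mesh involute geometry — m = 1.703, N = 50
pitch radius r_p = m·N/2 = 1.703·50/2 = 42.575000
base radius r_b = r_p·cos α = 42.575000·cos 18.082° = 40.472361
roll angle φ = 30.422° = 0.53096407 rad
x = r_b·(cos φ + φ·sin φ) = 45.781560
y = r_b·(sin φ − φ·cos φ) = 1.963085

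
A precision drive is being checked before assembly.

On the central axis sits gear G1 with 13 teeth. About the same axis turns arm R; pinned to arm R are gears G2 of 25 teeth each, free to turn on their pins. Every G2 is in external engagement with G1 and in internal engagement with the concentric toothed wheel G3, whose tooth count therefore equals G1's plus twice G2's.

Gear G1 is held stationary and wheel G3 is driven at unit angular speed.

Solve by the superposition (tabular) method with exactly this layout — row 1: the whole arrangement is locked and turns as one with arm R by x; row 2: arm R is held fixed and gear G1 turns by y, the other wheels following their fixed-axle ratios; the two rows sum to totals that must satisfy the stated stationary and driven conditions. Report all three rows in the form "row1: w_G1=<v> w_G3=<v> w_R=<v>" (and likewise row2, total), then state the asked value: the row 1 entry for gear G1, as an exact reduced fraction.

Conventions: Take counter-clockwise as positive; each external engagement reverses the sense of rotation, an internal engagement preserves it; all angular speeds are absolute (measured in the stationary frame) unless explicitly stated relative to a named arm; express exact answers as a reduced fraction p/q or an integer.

class = planetary set [G3 = 13+2·25 = 63; Willis about the carrier]
superposition row 1 [locked train]: every member turns x
row 2 (arm held, sun turns y): ω_ring = −(13/63)·y, ω_arm = 0
boundary: total ω_sun = x + y = 0 and total ω_ring = x − (13/63)·y = 1  ⇒  y = -63/76, x = 63/76
row 2 ring = −(13/63)·(-63/76) = 13/76
totals (row 1 + row 2): sun 63/76 + (-63/76) = 0, ring 63/76 + 13/76 = 1, arm 63/76 + 0 = 63/76
asked cell (row1, sun) = 63/76

row1: w_G1=63/76 w_G3=63/76 w_R=63/76
row2: w_G1=-63/76 w_G3=13/76 w_R=0
total: w_G1=0 w_G3=1 w_R=63/76
asked value: 63/76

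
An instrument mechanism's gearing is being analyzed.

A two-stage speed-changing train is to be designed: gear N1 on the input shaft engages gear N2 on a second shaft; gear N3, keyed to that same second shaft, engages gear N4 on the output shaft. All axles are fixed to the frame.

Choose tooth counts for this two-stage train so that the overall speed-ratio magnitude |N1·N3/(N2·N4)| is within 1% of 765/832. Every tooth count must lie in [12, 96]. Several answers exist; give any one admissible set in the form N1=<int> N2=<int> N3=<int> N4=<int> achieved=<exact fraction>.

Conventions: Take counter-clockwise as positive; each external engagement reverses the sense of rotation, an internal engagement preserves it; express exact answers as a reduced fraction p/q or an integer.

design class (target 765/832): fixed-axis compound train
target = 765/832 in lowest terms: an exact hit needs N1·N3 = k·765 and N2·N4 = k·832 for one integer k, every count in [12, 96]; additionally prefer no 1:1 stage (N1 ≠ N2, N3 ≠ N4)
k = 1: N1·N3 = 765 = 15·51, N2·N4 = 832 = 13·64
achieved = 15·51/(13·64) = 765/832; |achieved − target| = 0 ≤ 153/16640 ✓

N1=15 N2=13 N3=51 N4=64 achieved=765/832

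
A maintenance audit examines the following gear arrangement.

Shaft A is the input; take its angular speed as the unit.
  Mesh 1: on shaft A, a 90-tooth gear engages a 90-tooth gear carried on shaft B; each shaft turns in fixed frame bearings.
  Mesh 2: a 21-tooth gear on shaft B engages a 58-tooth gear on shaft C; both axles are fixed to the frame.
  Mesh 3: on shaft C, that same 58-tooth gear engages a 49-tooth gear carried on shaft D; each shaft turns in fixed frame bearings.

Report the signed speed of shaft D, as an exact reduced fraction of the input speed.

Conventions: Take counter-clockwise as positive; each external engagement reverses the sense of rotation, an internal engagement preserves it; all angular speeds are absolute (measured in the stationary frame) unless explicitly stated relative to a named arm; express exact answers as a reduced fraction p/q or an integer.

3-mesh fixed-axis compound train (all bearings frame-fixed)
mesh 1 [90T→90T]: |ω|/ω_in = 1×90/90 = 1, sense flips to −
mesh 2 [21T→58T]: |ω|/ω_in = 1×21/58 = 21/58, sense flips to +
mesh 3 [58T→49T]: |ω|/ω_in = (21/58)×58/49 = 3/7, sense flips to −
signed output speed (× input speed) = -3/7

-3/7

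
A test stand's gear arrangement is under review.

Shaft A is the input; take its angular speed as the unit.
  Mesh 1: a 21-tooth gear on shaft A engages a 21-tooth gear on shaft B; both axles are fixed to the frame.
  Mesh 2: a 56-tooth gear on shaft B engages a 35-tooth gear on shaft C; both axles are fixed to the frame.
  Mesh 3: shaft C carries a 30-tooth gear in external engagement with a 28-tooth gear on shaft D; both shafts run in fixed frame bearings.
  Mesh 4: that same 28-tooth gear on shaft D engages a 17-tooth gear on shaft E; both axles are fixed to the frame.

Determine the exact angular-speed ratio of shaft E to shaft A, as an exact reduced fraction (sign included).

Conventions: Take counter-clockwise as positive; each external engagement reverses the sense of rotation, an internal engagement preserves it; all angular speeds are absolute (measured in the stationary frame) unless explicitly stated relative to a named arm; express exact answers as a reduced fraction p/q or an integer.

48/17

class = fixed-axis compound train [4 meshes; 4 ratios multiply, 4 sense flips]
mesh 1 [21T→21T]: running ratio 1, sense −
mesh 2 [56T→35T]: running ratio 8/5, sense +
mesh 3 [30T→28T]: running ratio 12/7, sense −
mesh 4 [28T→17T]: running ratio 48/17, sense +
ω_out/ω_in = 48/17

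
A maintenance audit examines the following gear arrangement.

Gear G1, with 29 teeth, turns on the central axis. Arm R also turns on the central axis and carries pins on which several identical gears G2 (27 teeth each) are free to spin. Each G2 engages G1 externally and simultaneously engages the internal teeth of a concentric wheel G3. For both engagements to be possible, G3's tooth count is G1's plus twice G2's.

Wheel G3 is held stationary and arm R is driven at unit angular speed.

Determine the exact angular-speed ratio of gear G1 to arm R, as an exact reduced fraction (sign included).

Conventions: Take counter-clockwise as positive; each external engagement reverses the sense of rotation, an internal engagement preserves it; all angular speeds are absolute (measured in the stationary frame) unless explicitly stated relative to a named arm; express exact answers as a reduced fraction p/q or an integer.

recognized (axles ride arm R): planetary set, 29/27/83 teeth
ring teeth: 29 + 2·27 = 83
29(ω_sun−ω_arm) = −83(ω_ring−ω_arm),  ω_ring = 0, ω_arm = 1
ω_sun = 1 − (83/29)(0−1) = 112/29
ω_out/ω_in = 112/29

112/29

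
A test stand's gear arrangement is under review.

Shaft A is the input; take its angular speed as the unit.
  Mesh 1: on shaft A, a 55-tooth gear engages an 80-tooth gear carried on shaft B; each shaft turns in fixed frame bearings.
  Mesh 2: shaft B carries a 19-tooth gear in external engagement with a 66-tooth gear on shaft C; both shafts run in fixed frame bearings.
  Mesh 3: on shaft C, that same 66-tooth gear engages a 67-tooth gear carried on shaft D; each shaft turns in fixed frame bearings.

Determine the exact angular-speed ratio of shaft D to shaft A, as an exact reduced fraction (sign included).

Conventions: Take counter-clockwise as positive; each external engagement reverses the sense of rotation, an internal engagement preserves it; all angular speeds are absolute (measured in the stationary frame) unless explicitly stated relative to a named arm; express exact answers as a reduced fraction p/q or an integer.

-209/1072

class = fixed-axis compound train [3 meshes; 3 ratios multiply, 3 sense flips]
mesh 1 [55T→80T]: running ratio 11/16, sense −
mesh 2 [19T→66T]: running ratio 19/96, sense +
mesh 3 [66T→67T]: running ratio 209/1072, sense −
ω_out/ω_in = -209/1072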